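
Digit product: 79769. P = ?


7 × 9 × 7 × 6 × 9 = 23814


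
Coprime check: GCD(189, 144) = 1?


Euclidean algorithm:
189 = 1 * 144 + 45
144 = 3 * 45 + 9
45 = 5 * 9 + 0
GCD(189, 144) = 9

No, not coprime (GCD = 9)


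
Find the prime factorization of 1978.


1978 / 2 = 989
989 / 23 = 43
43 / 43 = 1
1978 = 2 × 23 × 43


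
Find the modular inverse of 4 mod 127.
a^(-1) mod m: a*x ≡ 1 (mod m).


Use the extended Euclidean algorithm on (127, 4); each row r = 127*s + 4*t:
r=127, s=1, t=0
r=4, s=0, t=1
q=31: r=3, s=1, t=-31   [127*(1) + 4*(-31) = 3]
q=1: r=1, s=-1, t=32   [127*(-1) + 4*(32) = 1]
q=3: r=0, s=4, t=-127   [127*(4) + 4*(-127) = 0]
GCD = 1 with t = 32, so 4*(32) ≡ 1 (mod 127)
Inverse = 32 mod 127 = 32
Check: 4 * 32 = 128 ≡ 1 (mod 127)

4^(-1) ≡ 32 (mod 127)


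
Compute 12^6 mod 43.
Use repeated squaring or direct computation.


12^1 mod 43 = 12
12^2 mod 43 = 15
12^3 mod 43 = 8
12^4 mod 43 = 10
12^5 mod 43 = 34
12^6 mod 43 = 21


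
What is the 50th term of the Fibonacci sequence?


Sequence: 1, 1, 2, 3, 5, 8, 13, 21, 34, 55, 89, 144, 233, 377, 610, 987, 1597, 2584, 4181, 6765, 10946, 17711, 28657, 46368, 75025, 121393, 196418, 317811, 514229, 832040, 1346269, 2178309, 3524578, 5702887, 9227465, 14930352, 24157817, 39088169, 63245986, 102334155, 165580141, 267914296, 433494437, 701408733, 1134903170, 1836311903, 2971215073, 4807526976, 7778742049, 12586269025
F(50) = 12586269025


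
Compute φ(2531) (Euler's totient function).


2531 = 2531
Prime factors: 2531
φ(2531) = 2531 × (1-1/2531)
= 2531 × 2530/2531 = 2530

φ(2531) = 2530


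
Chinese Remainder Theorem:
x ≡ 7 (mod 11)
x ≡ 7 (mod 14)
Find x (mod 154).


M = 11*14 = 154
M1 = M/11 = 14, M2 = M/14 = 11
M1^(-1) mod 11 = 4, M2^(-1) mod 14 = 9
x = 7*14*4 + 7*11*9 = 1085
1085 mod 154 = 7
Check: 7 mod 11 = 7 ✓, 7 mod 14 = 7 ✓

x ≡ 7 (mod 154)


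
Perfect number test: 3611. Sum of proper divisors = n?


Proper divisors of 3611: 1, 23, 157
Sum = 1 + 23 + 157 = 181

No, 3611 is not perfect (181 ≠ 3611)


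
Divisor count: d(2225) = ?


2225 = 5^2 × 89^1
d(2225) = (2+1) × (1+1) = 6

6 divisors


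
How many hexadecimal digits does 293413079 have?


293413079 in base 16 = 117D20D7
Number of digits = 8

8 digits (base 16)


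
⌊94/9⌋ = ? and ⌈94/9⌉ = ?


94/9 = 10.4444
floor = 10
ceil = 11

floor = 10, ceil = 11


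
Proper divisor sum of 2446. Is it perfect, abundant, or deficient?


Proper divisors: 1, 2, 1223
Sum = 1 + 2 + 1223 = 1226
1226 < 2446 → deficient

s(2446) = 1226 (deficient)


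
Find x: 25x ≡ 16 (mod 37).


GCD(25, 37) = 1, unique solution
a^(-1) mod 37 = 3
x = 3 * 16 mod 37 = 11

x ≡ 11 (mod 37)


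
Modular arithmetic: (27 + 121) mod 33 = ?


27 + 121 = 148
148 mod 33 = 16


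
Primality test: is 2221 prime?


Check divisors up to sqrt(2221) = 47.1275
No divisors found.
2221 is prime.

Yes, 2221 is prime


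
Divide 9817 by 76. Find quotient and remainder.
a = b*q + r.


9817 = 76 * 129 + 13
Check: 9804 + 13 = 9817

q = 129, r = 13


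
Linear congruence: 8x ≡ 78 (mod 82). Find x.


GCD(8, 82) = 2 divides 78
Divide: 4x ≡ 39 (mod 41)
x ≡ 20 (mod 41)


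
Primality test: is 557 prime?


Check divisors up to sqrt(557) = 23.6008
No divisors found.
557 is prime.

Yes, 557 is prime


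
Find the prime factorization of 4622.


4622 / 2 = 2311
2311 / 2311 = 1
4622 = 2 × 2311


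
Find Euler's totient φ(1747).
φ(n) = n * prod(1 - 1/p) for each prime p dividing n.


1747 = 1747
Prime factors: 1747
φ(1747) = 1747 × (1-1/1747)
= 1747 × 1746/1747 = 1746

φ(1747) = 1746


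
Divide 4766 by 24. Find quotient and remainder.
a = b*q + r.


4766 = 24 * 198 + 14
Check: 4752 + 14 = 4766

q = 198, r = 14


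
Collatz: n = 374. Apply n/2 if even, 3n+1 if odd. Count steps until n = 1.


374 → 187 → 562 → 281 → 844 → 422 → 211 → 634 → 317 → 952 → 476 → 238 → 119 → 358 → 179 → 538 → 269 → 808 → 404 → 202 → 101 → 304 → 152 → 76 → 38 → 19 → 58 → 29 → 88 → 44 → 22 → 11 → 34 → 17 → 52 → 26 → 13 → 40 → 20 → 10 → 5 → 16 → 8 → 4 → 2 → 1
Total steps = 45

45 steps


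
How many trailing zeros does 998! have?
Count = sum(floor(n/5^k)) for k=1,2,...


floor(998/5) = 199
floor(998/25) = 39
floor(998/125) = 7
floor(998/625) = 1
Total = 246

246 trailing zeros


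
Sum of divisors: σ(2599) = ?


Divisors of 2599: 1, 23, 113, 2599
Sum = 1 + 23 + 113 + 2599 = 2736

σ(2599) = 2736


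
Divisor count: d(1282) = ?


1282 = 2^1 × 641^1
d(1282) = (1+1) × (1+1) = 4

4 divisors


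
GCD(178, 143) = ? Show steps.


178 = 1 * 143 + 35
143 = 4 * 35 + 3
35 = 11 * 3 + 2
3 = 1 * 2 + 1
2 = 2 * 1 + 0
GCD = 1


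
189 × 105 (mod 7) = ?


189 × 105 = 19845
19845 mod 7 = 0


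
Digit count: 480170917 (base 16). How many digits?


480170917 in base 16 = 1C9ED3A5
Number of digits = 8

8 digits (base 16)


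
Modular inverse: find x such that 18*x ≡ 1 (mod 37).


Use the extended Euclidean algorithm on (37, 18); each row r = 37*s + 18*t:
r=37, s=1, t=0
r=18, s=0, t=1
q=2: r=1, s=1, t=-2   [37*(1) + 18*(-2) = 1]
q=18: r=0, s=-18, t=37   [37*(-18) + 18*(37) = 0]
GCD = 1 with t = -2, so 18*(-2) ≡ 1 (mod 37)
Inverse = -2 mod 37 = 35
Check: 18 * 35 = 630 ≡ 1 (mod 37)

18^(-1) ≡ 35 (mod 37)


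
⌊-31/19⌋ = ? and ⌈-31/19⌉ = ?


-31/19 = -1.6316
floor = -2
ceil = -1

floor = -2, ceil = -1


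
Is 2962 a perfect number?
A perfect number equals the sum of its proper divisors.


Proper divisors of 2962: 1, 2, 1481
Sum = 1 + 2 + 1481 = 1484

No, 2962 is not perfect (1484 ≠ 2962)


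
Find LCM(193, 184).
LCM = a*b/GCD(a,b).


GCD(193, 184) = 1
LCM = 193*184/1 = 35512/1 = 35512

LCM = 35512


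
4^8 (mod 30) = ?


4^1 mod 30 = 4
4^2 mod 30 = 16
4^3 mod 30 = 4
4^4 mod 30 = 16
4^5 mod 30 = 4
4^6 mod 30 = 16
4^7 mod 30 = 4
4^8 mod 30 = 16


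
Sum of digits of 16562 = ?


1 + 6 + 5 + 6 + 2 = 20


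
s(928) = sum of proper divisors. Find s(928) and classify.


Proper divisors: 1, 2, 4, 8, 16, 29, 32, 58, 116, 232, 464
Sum = 1 + 2 + 4 + 8 + 16 + 29 + 32 + 58 + 116 + 232 + 464 = 962
962 > 928 → abundant

s(928) = 962 (abundant)


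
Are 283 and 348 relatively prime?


Euclidean algorithm:
348 = 1 * 283 + 65
283 = 4 * 65 + 23
65 = 2 * 23 + 19
23 = 1 * 19 + 4
19 = 4 * 4 + 3
4 = 1 * 3 + 1
3 = 3 * 1 + 0
GCD(283, 348) = 1

Yes, coprime (GCD = 1)


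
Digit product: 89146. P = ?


8 × 9 × 1 × 4 × 6 = 1728


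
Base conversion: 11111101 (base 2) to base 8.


11111101 (base 2) = 253 (decimal)
253 (decimal) = 375 (base 8)


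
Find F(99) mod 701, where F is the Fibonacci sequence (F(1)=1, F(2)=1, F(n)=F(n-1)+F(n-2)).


F(k) mod 701 for k=1..99:
1, 1, 2, 3, 5, 8, 13, 21, 34, 55, 89, 144, 233, 377, 610, 286, 195, 481, 676, 456, 431, 186, 617, 102, 18, 120, 138, 258, 396, 654, 349, 302, 651, 252, 202, 454, 656, 409, 364, 72, 436, 508, 243, 50, 293, 343, 636, 278, 213, 491, 3, 494, 497, 290, 86, 376, 462, 137, 599, 35, 634, 669, 602, 570, 471, 340, 110, 450, 560, 309, 168, 477, 645, 421, 365, 85, 450, 535, 284, 118, 402, 520, 221, 40, 261, 301, 562, 162, 23, 185, 208, 393, 601, 293, 193, 486, 679, 464, 442
F(99) mod 701 = 442


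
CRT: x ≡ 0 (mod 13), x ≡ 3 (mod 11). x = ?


M = 13*11 = 143
M1 = M/13 = 11, M2 = M/11 = 13
M1^(-1) mod 13 = 6, M2^(-1) mod 11 = 6
x = 0*11*6 + 3*13*6 = 234
234 mod 143 = 91
Check: 91 mod 13 = 0 ✓, 91 mod 11 = 3 ✓

x ≡ 91 (mod 143)


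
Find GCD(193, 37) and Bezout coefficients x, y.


Tabular extended Euclidean (each row: r = 193*s + 37*t):
r=193, s=1, t=0
r=37, s=0, t=1
q=5: r=8, s=1, t=-5   [193*(1) + 37*(-5) = 8]
q=4: r=5, s=-4, t=21   [193*(-4) + 37*(21) = 5]
q=1: r=3, s=5, t=-26   [193*(5) + 37*(-26) = 3]
q=1: r=2, s=-9, t=47   [193*(-9) + 37*(47) = 2]
q=1: r=1, s=14, t=-73   [193*(14) + 37*(-73) = 1]
q=2: r=0, s=-37, t=193   [193*(-37) + 37*(193) = 0]
GCD = 1; from the row with r=1: x=14, y=-73
Check: 193*(14) + 37*(-73) = 2702 - 2701 = 1

GCD = 1, x = 14, y = -73


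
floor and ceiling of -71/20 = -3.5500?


-71/20 = -3.5500
floor = -4
ceil = -3

floor = -4, ceil = -3


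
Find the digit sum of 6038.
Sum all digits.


6 + 0 + 3 + 8 = 17


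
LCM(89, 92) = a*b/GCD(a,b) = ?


GCD(89, 92) = 1
LCM = 89*92/1 = 8188/1 = 8188

LCM = 8188


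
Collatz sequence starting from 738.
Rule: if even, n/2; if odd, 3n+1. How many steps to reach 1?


738 → 369 → 1108 → 554 → 277 → 832 → 416 → 208 → 104 → 52 → 26 → 13 → 40 → 20 → 10 → 5 → 16 → 8 → 4 → 2 → 1
Total steps = 20

20 steps


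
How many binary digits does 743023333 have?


743023333 in base 2 = 101100010010011010001011100101
Number of digits = 30

30 digits (base 2)


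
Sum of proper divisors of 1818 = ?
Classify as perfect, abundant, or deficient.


Proper divisors: 1, 2, 3, 6, 9, 18, 101, 202, 303, 606, 909
Sum = 1 + 2 + 3 + 6 + 9 + 18 + 101 + 202 + 303 + 606 + 909 = 2160
2160 > 1818 → abundant

s(1818) = 2160 (abundant)


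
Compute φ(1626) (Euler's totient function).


1626 = 2 × 3 × 271
Prime factors: 2, 3, 271
φ(1626) = 1626 × (1-1/2) × (1-1/3) × (1-1/271)
= 1626 × 1/2 × 2/3 × 270/271 = 540

φ(1626) = 540


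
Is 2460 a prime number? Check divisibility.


2460 / 2 = 1230 (exact division)
2460 is NOT prime.

No, 2460 is not prime


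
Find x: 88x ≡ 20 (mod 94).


GCD(88, 94) = 2 divides 20
Divide: 44x ≡ 10 (mod 47)
x ≡ 28 (mod 47)


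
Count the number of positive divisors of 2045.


2045 = 5^1 × 409^1
d(2045) = (1+1) × (1+1) = 4

4 divisors


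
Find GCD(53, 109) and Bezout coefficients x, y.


Tabular extended Euclidean (each row: r = 53*s + 109*t):
r=53, s=1, t=0
r=109, s=0, t=1
q=0: r=53, s=1, t=0   [53*(1) + 109*(0) = 53]
q=2: r=3, s=-2, t=1   [53*(-2) + 109*(1) = 3]
q=17: r=2, s=35, t=-17   [53*(35) + 109*(-17) = 2]
q=1: r=1, s=-37, t=18   [53*(-37) + 109*(18) = 1]
q=2: r=0, s=109, t=-53   [53*(109) + 109*(-53) = 0]
GCD = 1; from the row with r=1: x=-37, y=18
Check: 53*(-37) + 109*(18) = -1961 + 1962 = 1

GCD = 1, x = -37, y = 18


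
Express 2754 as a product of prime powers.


2754 / 2 = 1377
1377 / 3 = 459
459 / 3 = 153
153 / 3 = 51
51 / 3 = 17
17 / 17 = 1
2754 = 2 × 3^4 × 17


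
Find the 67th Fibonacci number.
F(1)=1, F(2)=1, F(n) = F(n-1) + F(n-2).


Sequence: 1, 1, 2, 3, 5, 8, 13, 21, 34, 55, 89, 144, 233, 377, 610, 987, 1597, 2584, 4181, 6765, 10946, 17711, 28657, 46368, 75025, 121393, 196418, 317811, 514229, 832040, 1346269, 2178309, 3524578, 5702887, 9227465, 14930352, 24157817, 39088169, 63245986, 102334155, 165580141, 267914296, 433494437, 701408733, 1134903170, 1836311903, 2971215073, 4807526976, 7778742049, 12586269025, 20365011074, 32951280099, 53316291173, 86267571272, 139583862445, 225851433717, 365435296162, 591286729879, 956722026041, 1548008755920, 2504730781961, 4052739537881, 6557470319842, 10610209857723, 17167680177565, 27777890035288, 44945570212853
F(67) = 44945570212853


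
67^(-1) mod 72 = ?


Use the extended Euclidean algorithm on (72, 67); each row r = 72*s + 67*t:
r=72, s=1, t=0
r=67, s=0, t=1
q=1: r=5, s=1, t=-1   [72*(1) + 67*(-1) = 5]
q=13: r=2, s=-13, t=14   [72*(-13) + 67*(14) = 2]
q=2: r=1, s=27, t=-29   [72*(27) + 67*(-29) = 1]
q=2: r=0, s=-67, t=72   [72*(-67) + 67*(72) = 0]
GCD = 1 with t = -29, so 67*(-29) ≡ 1 (mod 72)
Inverse = -29 mod 72 = 43
Check: 67 * 43 = 2881 ≡ 1 (mod 72)

67^(-1) ≡ 43 (mod 72)


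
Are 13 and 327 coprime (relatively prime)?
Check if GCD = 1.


Euclidean algorithm:
327 = 25 * 13 + 2
13 = 6 * 2 + 1
2 = 2 * 1 + 0
GCD(13, 327) = 1

Yes, coprime (GCD = 1)


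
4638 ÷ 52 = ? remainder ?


4638 = 52 * 89 + 10
Check: 4628 + 10 = 4638

q = 89, r = 10


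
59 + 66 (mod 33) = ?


59 + 66 = 125
125 mod 33 = 26


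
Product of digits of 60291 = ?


6 × 0 × 2 × 9 × 1 = 0


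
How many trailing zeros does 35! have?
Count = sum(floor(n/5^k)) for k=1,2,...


floor(35/5) = 7
floor(35/25) = 1
Total = 8

8 trailing zeros


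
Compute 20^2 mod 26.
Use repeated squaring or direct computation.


20^1 mod 26 = 20
20^2 mod 26 = 10


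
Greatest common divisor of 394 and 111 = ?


394 = 3 * 111 + 61
111 = 1 * 61 + 50
61 = 1 * 50 + 11
50 = 4 * 11 + 6
11 = 1 * 6 + 5
6 = 1 * 5 + 1
5 = 5 * 1 + 0
GCD = 1


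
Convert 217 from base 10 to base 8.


217 (base 10) = 217 (decimal)
217 (decimal) = 331 (base 8)


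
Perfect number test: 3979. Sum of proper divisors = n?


Proper divisors of 3979: 1, 23, 173
Sum = 1 + 23 + 173 = 197

No, 3979 is not perfect (197 ≠ 3979)


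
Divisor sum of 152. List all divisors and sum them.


Divisors of 152: 1, 2, 4, 8, 19, 38, 76, 152
Sum = 1 + 2 + 4 + 8 + 19 + 38 + 76 + 152 = 300

σ(152) = 300


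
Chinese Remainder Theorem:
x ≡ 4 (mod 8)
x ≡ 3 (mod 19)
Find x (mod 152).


M = 8*19 = 152
M1 = M/8 = 19, M2 = M/19 = 8
M1^(-1) mod 8 = 3, M2^(-1) mod 19 = 12
x = 4*19*3 + 3*8*12 = 516
516 mod 152 = 60
Check: 60 mod 8 = 4 ✓, 60 mod 19 = 3 ✓

x ≡ 60 (mod 152)


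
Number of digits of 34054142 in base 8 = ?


34054142 in base 8 = 201717776
Number of digits = 9

9 digits (base 8)


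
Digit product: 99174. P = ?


9 × 9 × 1 × 7 × 4 = 2268


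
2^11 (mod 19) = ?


2^1 mod 19 = 2
2^2 mod 19 = 4
2^3 mod 19 = 8
2^4 mod 19 = 16
2^5 mod 19 = 13
2^6 mod 19 = 7
2^7 mod 19 = 14
2^8 mod 19 = 9
2^9 mod 19 = 18
2^10 mod 19 = 17
2^11 mod 19 = 15


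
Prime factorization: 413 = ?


413 / 7 = 59
59 / 59 = 1
413 = 7 × 59


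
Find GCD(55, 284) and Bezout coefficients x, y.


Tabular extended Euclidean (each row: r = 55*s + 284*t):
r=55, s=1, t=0
r=284, s=0, t=1
q=0: r=55, s=1, t=0   [55*(1) + 284*(0) = 55]
q=5: r=9, s=-5, t=1   [55*(-5) + 284*(1) = 9]
q=6: r=1, s=31, t=-6   [55*(31) + 284*(-6) = 1]
q=9: r=0, s=-284, t=55   [55*(-284) + 284*(55) = 0]
GCD = 1; from the row with r=1: x=31, y=-6
Check: 55*(31) + 284*(-6) = 1705 - 1704 = 1

GCD = 1, x = 31, y = -6


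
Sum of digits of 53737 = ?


5 + 3 + 7 + 3 + 7 = 25


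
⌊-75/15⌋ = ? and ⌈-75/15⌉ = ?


-75/15 = -5.0000
floor = -5
ceil = -5

floor = -5, ceil = -5


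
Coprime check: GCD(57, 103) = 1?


Euclidean algorithm:
103 = 1 * 57 + 46
57 = 1 * 46 + 11
46 = 4 * 11 + 2
11 = 5 * 2 + 1
2 = 2 * 1 + 0
GCD(57, 103) = 1

Yes, coprime (GCD = 1)


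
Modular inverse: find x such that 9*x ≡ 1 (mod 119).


Use the extended Euclidean algorithm on (119, 9); each row r = 119*s + 9*t:
r=119, s=1, t=0
r=9, s=0, t=1
q=13: r=2, s=1, t=-13   [119*(1) + 9*(-13) = 2]
q=4: r=1, s=-4, t=53   [119*(-4) + 9*(53) = 1]
q=2: r=0, s=9, t=-119   [119*(9) + 9*(-119) = 0]
GCD = 1 with t = 53, so 9*(53) ≡ 1 (mod 119)
Inverse = 53 mod 119 = 53
Check: 9 * 53 = 477 ≡ 1 (mod 119)

9^(-1) ≡ 53 (mod 119)


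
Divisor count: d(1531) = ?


1531 = 1531^1
d(1531) = (1+1) = 2

2 divisors


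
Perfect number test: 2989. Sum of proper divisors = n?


Proper divisors of 2989: 1, 7, 49, 61, 427
Sum = 1 + 7 + 49 + 61 + 427 = 545

No, 2989 is not perfect (545 ≠ 2989)


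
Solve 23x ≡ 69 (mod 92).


GCD(23, 92) = 23 divides 69
Divide: 1x ≡ 3 (mod 4)
x ≡ 3 (mod 4)


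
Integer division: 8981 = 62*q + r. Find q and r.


8981 = 62 * 144 + 53
Check: 8928 + 53 = 8981

q = 144, r = 53


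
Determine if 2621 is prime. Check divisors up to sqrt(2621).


Check divisors up to sqrt(2621) = 51.1957
No divisors found.
2621 is prime.

Yes, 2621 is prime


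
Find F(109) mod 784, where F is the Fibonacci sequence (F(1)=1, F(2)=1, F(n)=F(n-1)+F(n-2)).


F(k) mod 784 for k=1..109:
1, 1, 2, 3, 5, 8, 13, 21, 34, 55, 89, 144, 233, 377, 610, 203, 29, 232, 261, 493, 754, 463, 433, 112, 545, 657, 418, 291, 709, 216, 141, 357, 498, 71, 569, 640, 425, 281, 706, 203, 125, 328, 453, 781, 450, 447, 113, 560, 673, 449, 338, 3, 341, 344, 685, 245, 146, 391, 537, 144, 681, 41, 722, 763, 701, 680, 597, 493, 306, 15, 321, 336, 657, 209, 82, 291, 373, 664, 253, 133, 386, 519, 121, 640, 761, 617, 594, 427, 237, 664, 117, 781, 114, 111, 225, 336, 561, 113, 674, 3, 677, 680, 573, 469, 258, 727, 201, 144, 345
F(109) mod 784 = 345


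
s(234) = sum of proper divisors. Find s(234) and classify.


Proper divisors: 1, 2, 3, 6, 9, 13, 18, 26, 39, 78, 117
Sum = 1 + 2 + 3 + 6 + 9 + 13 + 18 + 26 + 39 + 78 + 117 = 312
312 > 234 → abundant

s(234) = 312 (abundant)


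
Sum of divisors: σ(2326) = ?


Divisors of 2326: 1, 2, 1163, 2326
Sum = 1 + 2 + 1163 + 2326 = 3492

σ(2326) = 3492


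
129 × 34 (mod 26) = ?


129 × 34 = 4386
4386 mod 26 = 18


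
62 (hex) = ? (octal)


62 (base 16) = 98 (decimal)
98 (decimal) = 142 (base 8)


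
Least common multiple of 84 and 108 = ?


GCD(84, 108) = 12
LCM = 84*108/12 = 9072/12 = 756

LCM = 756


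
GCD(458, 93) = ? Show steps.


458 = 4 * 93 + 86
93 = 1 * 86 + 7
86 = 12 * 7 + 2
7 = 3 * 2 + 1
2 = 2 * 1 + 0
GCD = 1


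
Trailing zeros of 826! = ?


floor(826/5) = 165
floor(826/25) = 33
floor(826/125) = 6
floor(826/625) = 1
Total = 205

205 trailing zeros


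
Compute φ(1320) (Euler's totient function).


1320 = 2^3 × 3 × 5 × 11
Prime factors: 2, 3, 5, 11
φ(1320) = 1320 × (1-1/2) × (1-1/3) × (1-1/5) × (1-1/11)
= 1320 × 1/2 × 2/3 × 4/5 × 10/11 = 320

φ(1320) = 320


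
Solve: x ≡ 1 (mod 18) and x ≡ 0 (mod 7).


M = 18*7 = 126
M1 = M/18 = 7, M2 = M/7 = 18
M1^(-1) mod 18 = 13, M2^(-1) mod 7 = 2
x = 1*7*13 + 0*18*2 = 91
91 mod 126 = 91
Check: 91 mod 18 = 1 ✓, 91 mod 7 = 0 ✓

x ≡ 91 (mod 126)


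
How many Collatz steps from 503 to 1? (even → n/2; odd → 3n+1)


503 → 1510 → 755 → 2266 → 1133 → 3400 → 1700 → 850 → 425 → 1276 → 638 → 319 → 958 → 479 → 1438 → 719 → 2158 → 1079 → 3238 → 1619 → 4858 → 2429 → 7288 → 3644 → 1822 → 911 → 2734 → 1367 → 4102 → 2051 → 6154 → 3077 → 9232 → 4616 → 2308 → 1154 → 577 → 1732 → 866 → 433 → 1300 → 650 → 325 → 976 → 488 → 244 → 122 → 61 → 184 → 92 → 46 → 23 → 70 → 35 → 106 → 53 → 160 → 80 → 40 → 20 → 10 → 5 → 16 → 8 → 4 → 2 → 1
Total steps = 66

66 steps


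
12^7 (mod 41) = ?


12^1 mod 41 = 12
12^2 mod 41 = 21
12^3 mod 41 = 6
12^4 mod 41 = 31
12^5 mod 41 = 3
12^6 mod 41 = 36
12^7 mod 41 = 22


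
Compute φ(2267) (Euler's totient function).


2267 = 2267
Prime factors: 2267
φ(2267) = 2267 × (1-1/2267)
= 2267 × 2266/2267 = 2266

φ(2267) = 2266


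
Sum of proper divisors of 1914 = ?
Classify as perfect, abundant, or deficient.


Proper divisors: 1, 2, 3, 6, 11, 22, 29, 33, 58, 66, 87, 174, 319, 638, 957
Sum = 1 + 2 + 3 + 6 + 11 + 22 + 29 + 33 + 58 + 66 + 87 + 174 + 319 + 638 + 957 = 2406
2406 > 1914 → abundant

s(1914) = 2406 (abundant)


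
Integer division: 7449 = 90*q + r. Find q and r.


7449 = 90 * 82 + 69
Check: 7380 + 69 = 7449

q = 82, r = 69


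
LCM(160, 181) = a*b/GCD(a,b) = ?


GCD(160, 181) = 1
LCM = 160*181/1 = 28960/1 = 28960

LCM = 28960


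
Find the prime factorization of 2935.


2935 / 5 = 587
587 / 587 = 1
2935 = 5 × 587


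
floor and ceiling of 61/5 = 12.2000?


61/5 = 12.2000
floor = 12
ceil = 13

floor = 12, ceil = 13


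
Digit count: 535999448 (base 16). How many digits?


535999448 in base 16 = 1FF2B3D8
Number of digits = 8

8 digits (base 16)


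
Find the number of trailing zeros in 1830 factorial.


floor(1830/5) = 366
floor(1830/25) = 73
floor(1830/125) = 14
floor(1830/625) = 2
Total = 455

455 trailing zeros


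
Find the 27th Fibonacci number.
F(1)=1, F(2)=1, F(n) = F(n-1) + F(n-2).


Sequence: 1, 1, 2, 3, 5, 8, 13, 21, 34, 55, 89, 144, 233, 377, 610, 987, 1597, 2584, 4181, 6765, 10946, 17711, 28657, 46368, 75025, 121393, 196418
F(27) = 196418


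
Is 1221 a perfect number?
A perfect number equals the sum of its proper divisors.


Proper divisors of 1221: 1, 3, 11, 33, 37, 111, 407
Sum = 1 + 3 + 11 + 33 + 37 + 111 + 407 = 603

No, 1221 is not perfect (603 ≠ 1221)


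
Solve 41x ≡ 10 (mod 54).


GCD(41, 54) = 1, unique solution
a^(-1) mod 54 = 29
x = 29 * 10 mod 54 = 20

x ≡ 20 (mod 54)


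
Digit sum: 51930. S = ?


5 + 1 + 9 + 3 + 0 = 18


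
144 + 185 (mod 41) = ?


144 + 185 = 329
329 mod 41 = 1


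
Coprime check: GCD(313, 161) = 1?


Euclidean algorithm:
313 = 1 * 161 + 152
161 = 1 * 152 + 9
152 = 16 * 9 + 8
9 = 1 * 8 + 1
8 = 8 * 1 + 0
GCD(313, 161) = 1

Yes, coprime (GCD = 1)


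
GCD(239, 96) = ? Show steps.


239 = 2 * 96 + 47
96 = 2 * 47 + 2
47 = 23 * 2 + 1
2 = 2 * 1 + 0
GCD = 1


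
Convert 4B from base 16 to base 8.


4B (base 16) = 75 (decimal)
75 (decimal) = 113 (base 8)


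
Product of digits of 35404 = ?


3 × 5 × 4 × 0 × 4 = 0


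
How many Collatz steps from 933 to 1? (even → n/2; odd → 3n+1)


933 → 2800 → 1400 → 700 → 350 → 175 → 526 → 263 → 790 → 395 → 1186 → 593 → 1780 → 890 → 445 → 1336 → 668 → 334 → 167 → 502 → 251 → 754 → 377 → 1132 → 566 → 283 → 850 → 425 → 1276 → 638 → 319 → 958 → 479 → 1438 → 719 → 2158 → 1079 → 3238 → 1619 → 4858 → 2429 → 7288 → 3644 → 1822 → 911 → 2734 → 1367 → 4102 → 2051 → 6154 → 3077 → 9232 → 4616 → 2308 → 1154 → 577 → 1732 → 866 → 433 → 1300 → 650 → 325 → 976 → 488 → 244 → 122 → 61 → 184 → 92 → 46 → 23 → 70 → 35 → 106 → 53 → 160 → 80 → 40 → 20 → 10 → 5 → 16 → 8 → 4 → 2 → 1
Total steps = 85

85 steps


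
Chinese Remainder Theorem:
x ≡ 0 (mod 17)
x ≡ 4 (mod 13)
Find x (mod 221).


M = 17*13 = 221
M1 = M/17 = 13, M2 = M/13 = 17
M1^(-1) mod 17 = 4, M2^(-1) mod 13 = 10
x = 0*13*4 + 4*17*10 = 680
680 mod 221 = 17
Check: 17 mod 17 = 0 ✓, 17 mod 13 = 4 ✓

x ≡ 17 (mod 221)


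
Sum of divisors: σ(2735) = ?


Divisors of 2735: 1, 5, 547, 2735
Sum = 1 + 5 + 547 + 2735 = 3288

σ(2735) = 3288


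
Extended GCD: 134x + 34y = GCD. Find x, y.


Tabular extended Euclidean (each row: r = 134*s + 34*t):
r=134, s=1, t=0
r=34, s=0, t=1
q=3: r=32, s=1, t=-3   [134*(1) + 34*(-3) = 32]
q=1: r=2, s=-1, t=4   [134*(-1) + 34*(4) = 2]
q=16: r=0, s=17, t=-67   [134*(17) + 34*(-67) = 0]
GCD = 2; from the row with r=2: x=-1, y=4
Check: 134*(-1) + 34*(4) = -134 + 136 = 2

GCD = 2, x = -1, y = 4


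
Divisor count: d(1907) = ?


1907 = 1907^1
d(1907) = (1+1) = 2

2 divisors


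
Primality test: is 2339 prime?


Check divisors up to sqrt(2339) = 48.3632
No divisors found.
2339 is prime.

Yes, 2339 is prime


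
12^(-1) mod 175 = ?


Use the extended Euclidean algorithm on (175, 12); each row r = 175*s + 12*t:
r=175, s=1, t=0
r=12, s=0, t=1
q=14: r=7, s=1, t=-14   [175*(1) + 12*(-14) = 7]
q=1: r=5, s=-1, t=15   [175*(-1) + 12*(15) = 5]
q=1: r=2, s=2, t=-29   [175*(2) + 12*(-29) = 2]
q=2: r=1, s=-5, t=73   [175*(-5) + 12*(73) = 1]
q=2: r=0, s=12, t=-175   [175*(12) + 12*(-175) = 0]
GCD = 1 with t = 73, so 12*(73) ≡ 1 (mod 175)
Inverse = 73 mod 175 = 73
Check: 12 * 73 = 876 ≡ 1 (mod 175)

12^(-1) ≡ 73 (mod 175)


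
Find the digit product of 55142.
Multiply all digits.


5 × 5 × 1 × 4 × 2 = 200


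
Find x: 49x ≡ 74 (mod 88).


GCD(49, 88) = 1, unique solution
a^(-1) mod 88 = 9
x = 9 * 74 mod 88 = 50

x ≡ 50 (mod 88)


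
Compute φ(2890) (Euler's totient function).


2890 = 2 × 5 × 17^2
Prime factors: 2, 5, 17
φ(2890) = 2890 × (1-1/2) × (1-1/5) × (1-1/17)
= 2890 × 1/2 × 4/5 × 16/17 = 1088

φ(2890) = 1088


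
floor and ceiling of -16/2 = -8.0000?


-16/2 = -8.0000
floor = -8
ceil = -8

floor = -8, ceil = -8


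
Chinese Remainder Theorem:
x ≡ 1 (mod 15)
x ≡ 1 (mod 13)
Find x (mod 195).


M = 15*13 = 195
M1 = M/15 = 13, M2 = M/13 = 15
M1^(-1) mod 15 = 7, M2^(-1) mod 13 = 7
x = 1*13*7 + 1*15*7 = 196
196 mod 195 = 1
Check: 1 mod 15 = 1 ✓, 1 mod 13 = 1 ✓

x ≡ 1 (mod 195)


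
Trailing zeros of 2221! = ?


floor(2221/5) = 444
floor(2221/25) = 88
floor(2221/125) = 17
floor(2221/625) = 3
Total = 552

552 trailing zeros


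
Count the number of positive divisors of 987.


987 = 3^1 × 7^1 × 47^1
d(987) = (1+1) × (1+1) × (1+1) = 8

8 divisors


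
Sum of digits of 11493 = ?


1 + 1 + 4 + 9 + 3 = 18


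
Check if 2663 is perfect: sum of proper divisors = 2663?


Proper divisors of 2663: 1
Sum = 1 = 1

No, 2663 is not perfect (1 ≠ 2663)


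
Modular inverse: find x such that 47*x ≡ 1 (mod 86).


Use the extended Euclidean algorithm on (86, 47); each row r = 86*s + 47*t:
r=86, s=1, t=0
r=47, s=0, t=1
q=1: r=39, s=1, t=-1   [86*(1) + 47*(-1) = 39]
q=1: r=8, s=-1, t=2   [86*(-1) + 47*(2) = 8]
q=4: r=7, s=5, t=-9   [86*(5) + 47*(-9) = 7]
q=1: r=1, s=-6, t=11   [86*(-6) + 47*(11) = 1]
q=7: r=0, s=47, t=-86   [86*(47) + 47*(-86) = 0]
GCD = 1 with t = 11, so 47*(11) ≡ 1 (mod 86)
Inverse = 11 mod 86 = 11
Check: 47 * 11 = 517 ≡ 1 (mod 86)

47^(-1) ≡ 11 (mod 86)


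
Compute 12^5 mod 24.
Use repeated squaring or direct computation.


12^1 mod 24 = 12
12^2 mod 24 = 0
12^3 mod 24 = 0
12^4 mod 24 = 0
12^5 mod 24 = 0


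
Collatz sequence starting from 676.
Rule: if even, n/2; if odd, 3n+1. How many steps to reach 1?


676 → 338 → 169 → 508 → 254 → 127 → 382 → 191 → 574 → 287 → 862 → 431 → 1294 → 647 → 1942 → 971 → 2914 → 1457 → 4372 → 2186 → 1093 → 3280 → 1640 → 820 → 410 → 205 → 616 → 308 → 154 → 77 → 232 → 116 → 58 → 29 → 88 → 44 → 22 → 11 → 34 → 17 → 52 → 26 → 13 → 40 → 20 → 10 → 5 → 16 → 8 → 4 → 2 → 1
Total steps = 51

51 steps


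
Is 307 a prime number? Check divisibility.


Check divisors up to sqrt(307) = 17.5214
No divisors found.
307 is prime.

Yes, 307 is prime


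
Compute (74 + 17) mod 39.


74 + 17 = 91
91 mod 39 = 13


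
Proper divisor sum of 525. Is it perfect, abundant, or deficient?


Proper divisors: 1, 3, 5, 7, 15, 21, 25, 35, 75, 105, 175
Sum = 1 + 3 + 5 + 7 + 15 + 21 + 25 + 35 + 75 + 105 + 175 = 467
467 < 525 → deficient

s(525) = 467 (deficient)


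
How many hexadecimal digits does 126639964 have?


126639964 in base 16 = 78C5F5C
Number of digits = 7

7 digits (base 16)


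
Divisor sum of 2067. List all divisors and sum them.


Divisors of 2067: 1, 3, 13, 39, 53, 159, 689, 2067
Sum = 1 + 3 + 13 + 39 + 53 + 159 + 689 + 2067 = 3024

σ(2067) = 3024


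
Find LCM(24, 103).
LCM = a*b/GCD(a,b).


GCD(24, 103) = 1
LCM = 24*103/1 = 2472/1 = 2472

LCM = 2472


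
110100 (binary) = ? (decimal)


110100 (base 2) = 52 (decimal)
52 (decimal) = 52 (base 10)


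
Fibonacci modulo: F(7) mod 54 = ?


F(k) mod 54 for k=1..7:
1, 1, 2, 3, 5, 8, 13
F(7) mod 54 = 13


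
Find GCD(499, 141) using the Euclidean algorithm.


499 = 3 * 141 + 76
141 = 1 * 76 + 65
76 = 1 * 65 + 11
65 = 5 * 11 + 10
11 = 1 * 10 + 1
10 = 10 * 1 + 0
GCD = 1


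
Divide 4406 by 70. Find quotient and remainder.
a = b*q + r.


4406 = 70 * 62 + 66
Check: 4340 + 66 = 4406

q = 62, r = 66


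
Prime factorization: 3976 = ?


3976 / 2 = 1988
1988 / 2 = 994
994 / 2 = 497
497 / 7 = 71
71 / 71 = 1
3976 = 2^3 × 7 × 71


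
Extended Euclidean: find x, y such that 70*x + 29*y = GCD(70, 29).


Tabular extended Euclidean (each row: r = 70*s + 29*t):
r=70, s=1, t=0
r=29, s=0, t=1
q=2: r=12, s=1, t=-2   [70*(1) + 29*(-2) = 12]
q=2: r=5, s=-2, t=5   [70*(-2) + 29*(5) = 5]
q=2: r=2, s=5, t=-12   [70*(5) + 29*(-12) = 2]
q=2: r=1, s=-12, t=29   [70*(-12) + 29*(29) = 1]
q=2: r=0, s=29, t=-70   [70*(29) + 29*(-70) = 0]
GCD = 1; from the row with r=1: x=-12, y=29
Check: 70*(-12) + 29*(29) = -840 + 841 = 1

GCD = 1, x = -12, y = 29


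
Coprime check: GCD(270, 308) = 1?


Euclidean algorithm:
308 = 1 * 270 + 38
270 = 7 * 38 + 4
38 = 9 * 4 + 2
4 = 2 * 2 + 0
GCD(270, 308) = 2

No, not coprime (GCD = 2)


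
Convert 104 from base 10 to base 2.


104 (base 10) = 104 (decimal)
104 (decimal) = 1101000 (base 2)


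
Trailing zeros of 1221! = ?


floor(1221/5) = 244
floor(1221/25) = 48
floor(1221/125) = 9
floor(1221/625) = 1
Total = 302

302 trailing zeros


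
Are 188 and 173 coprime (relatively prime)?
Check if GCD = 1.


Euclidean algorithm:
188 = 1 * 173 + 15
173 = 11 * 15 + 8
15 = 1 * 8 + 7
8 = 1 * 7 + 1
7 = 7 * 1 + 0
GCD(188, 173) = 1

Yes, coprime (GCD = 1)


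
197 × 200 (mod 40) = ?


197 × 200 = 39400
39400 mod 40 = 0


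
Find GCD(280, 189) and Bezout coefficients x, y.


Tabular extended Euclidean (each row: r = 280*s + 189*t):
r=280, s=1, t=0
r=189, s=0, t=1
q=1: r=91, s=1, t=-1   [280*(1) + 189*(-1) = 91]
q=2: r=7, s=-2, t=3   [280*(-2) + 189*(3) = 7]
q=13: r=0, s=27, t=-40   [280*(27) + 189*(-40) = 0]
GCD = 7; from the row with r=7: x=-2, y=3
Check: 280*(-2) + 189*(3) = -560 + 567 = 7

GCD = 7, x = -2, y = 3


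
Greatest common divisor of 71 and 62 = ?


71 = 1 * 62 + 9
62 = 6 * 9 + 8
9 = 1 * 8 + 1
8 = 8 * 1 + 0
GCD = 1


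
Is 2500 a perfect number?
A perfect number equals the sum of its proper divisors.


Proper divisors of 2500: 1, 2, 4, 5, 10, 20, 25, 50, 100, 125, 250, 500, 625, 1250
Sum = 1 + 2 + 4 + 5 + 10 + 20 + 25 + 50 + 100 + 125 + 250 + 500 + 625 + 1250 = 2967

No, 2500 is not perfect (2967 ≠ 2500)


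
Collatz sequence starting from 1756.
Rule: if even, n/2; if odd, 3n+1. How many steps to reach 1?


1756 → 878 → 439 → 1318 → 659 → 1978 → 989 → 2968 → 1484 → 742 → 371 → 1114 → 557 → 1672 → 836 → 418 → 209 → 628 → 314 → 157 → 472 → 236 → 118 → 59 → 178 → 89 → 268 → 134 → 67 → 202 → 101 → 304 → 152 → 76 → 38 → 19 → 58 → 29 → 88 → 44 → 22 → 11 → 34 → 17 → 52 → 26 → 13 → 40 → 20 → 10 → 5 → 16 → 8 → 4 → 2 → 1
Total steps = 55

55 steps


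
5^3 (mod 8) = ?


5^1 mod 8 = 5
5^2 mod 8 = 1
5^3 mod 8 = 5


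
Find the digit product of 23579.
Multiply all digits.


2 × 3 × 5 × 7 × 9 = 1890


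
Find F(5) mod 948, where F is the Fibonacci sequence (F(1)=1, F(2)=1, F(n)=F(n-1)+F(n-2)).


F(k) mod 948 for k=1..5:
1, 1, 2, 3, 5
F(5) mod 948 = 5


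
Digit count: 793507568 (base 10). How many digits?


793507568 has 9 digits in base 10
floor(log10(793507568)) + 1 = floor(8.8996) + 1 = 9

9 digits (base 10)


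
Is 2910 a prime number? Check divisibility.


2910 / 2 = 1455 (exact division)
2910 is NOT prime.

No, 2910 is not prime


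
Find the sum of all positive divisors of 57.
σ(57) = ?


Divisors of 57: 1, 3, 19, 57
Sum = 1 + 3 + 19 + 57 = 80

σ(57) = 80


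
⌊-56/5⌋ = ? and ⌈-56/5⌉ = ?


-56/5 = -11.2000
floor = -12
ceil = -11

floor = -12, ceil = -11


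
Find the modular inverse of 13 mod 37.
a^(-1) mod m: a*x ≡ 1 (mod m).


Use the extended Euclidean algorithm on (37, 13); each row r = 37*s + 13*t:
r=37, s=1, t=0
r=13, s=0, t=1
q=2: r=11, s=1, t=-2   [37*(1) + 13*(-2) = 11]
q=1: r=2, s=-1, t=3   [37*(-1) + 13*(3) = 2]
q=5: r=1, s=6, t=-17   [37*(6) + 13*(-17) = 1]
q=2: r=0, s=-13, t=37   [37*(-13) + 13*(37) = 0]
GCD = 1 with t = -17, so 13*(-17) ≡ 1 (mod 37)
Inverse = -17 mod 37 = 20
Check: 13 * 20 = 260 ≡ 1 (mod 37)

13^(-1) ≡ 20 (mod 37)


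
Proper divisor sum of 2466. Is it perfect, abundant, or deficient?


Proper divisors: 1, 2, 3, 6, 9, 18, 137, 274, 411, 822, 1233
Sum = 1 + 2 + 3 + 6 + 9 + 18 + 137 + 274 + 411 + 822 + 1233 = 2916
2916 > 2466 → abundant

s(2466) = 2916 (abundant)


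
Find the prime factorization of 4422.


4422 / 2 = 2211
2211 / 3 = 737
737 / 11 = 67
67 / 67 = 1
4422 = 2 × 3 × 11 × 67


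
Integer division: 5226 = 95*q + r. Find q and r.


5226 = 95 * 55 + 1
Check: 5225 + 1 = 5226

q = 55, r = 1


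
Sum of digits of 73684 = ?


7 + 3 + 6 + 8 + 4 = 28


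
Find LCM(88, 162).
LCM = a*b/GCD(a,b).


GCD(88, 162) = 2
LCM = 88*162/2 = 14256/2 = 7128

LCM = 7128


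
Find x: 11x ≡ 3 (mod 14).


GCD(11, 14) = 1, unique solution
a^(-1) mod 14 = 9
x = 9 * 3 mod 14 = 13

x ≡ 13 (mod 14)


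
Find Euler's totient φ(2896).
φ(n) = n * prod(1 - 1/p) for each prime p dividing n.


2896 = 2^4 × 181
Prime factors: 2, 181
φ(2896) = 2896 × (1-1/2) × (1-1/181)
= 2896 × 1/2 × 180/181 = 1440

φ(2896) = 1440


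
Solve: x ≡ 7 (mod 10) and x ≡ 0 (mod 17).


M = 10*17 = 170
M1 = M/10 = 17, M2 = M/17 = 10
M1^(-1) mod 10 = 3, M2^(-1) mod 17 = 12
x = 7*17*3 + 0*10*12 = 357
357 mod 170 = 17
Check: 17 mod 10 = 7 ✓, 17 mod 17 = 0 ✓

x ≡ 17 (mod 170)


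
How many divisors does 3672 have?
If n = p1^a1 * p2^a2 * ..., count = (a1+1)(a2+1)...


3672 = 2^3 × 3^3 × 17^1
d(3672) = (3+1) × (3+1) × (1+1) = 32

32 divisors


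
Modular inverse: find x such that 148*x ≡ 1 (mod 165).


Use the extended Euclidean algorithm on (165, 148); each row r = 165*s + 148*t:
r=165, s=1, t=0
r=148, s=0, t=1
q=1: r=17, s=1, t=-1   [165*(1) + 148*(-1) = 17]
q=8: r=12, s=-8, t=9   [165*(-8) + 148*(9) = 12]
q=1: r=5, s=9, t=-10   [165*(9) + 148*(-10) = 5]
q=2: r=2, s=-26, t=29   [165*(-26) + 148*(29) = 2]
q=2: r=1, s=61, t=-68   [165*(61) + 148*(-68) = 1]
q=2: r=0, s=-148, t=165   [165*(-148) + 148*(165) = 0]
GCD = 1 with t = -68, so 148*(-68) ≡ 1 (mod 165)
Inverse = -68 mod 165 = 97
Check: 148 * 97 = 14356 ≡ 1 (mod 165)

148^(-1) ≡ 97 (mod 165)


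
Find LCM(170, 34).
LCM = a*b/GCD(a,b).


GCD(170, 34) = 34
LCM = 170*34/34 = 5780/34 = 170

LCM = 170


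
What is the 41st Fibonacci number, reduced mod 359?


F(k) mod 359 for k=1..41:
1, 1, 2, 3, 5, 8, 13, 21, 34, 55, 89, 144, 233, 18, 251, 269, 161, 71, 232, 303, 176, 120, 296, 57, 353, 51, 45, 96, 141, 237, 19, 256, 275, 172, 88, 260, 348, 249, 238, 128, 7
F(41) mod 359 = 7


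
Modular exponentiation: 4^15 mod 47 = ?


4^1 mod 47 = 4
4^2 mod 47 = 16
4^3 mod 47 = 17
4^4 mod 47 = 21
4^5 mod 47 = 37
4^6 mod 47 = 7
4^7 mod 47 = 28
4^8 mod 47 = 18
4^9 mod 47 = 25
4^10 mod 47 = 6
4^11 mod 47 = 24
4^12 mod 47 = 2
4^13 mod 47 = 8
4^14 mod 47 = 32
4^15 mod 47 = 34


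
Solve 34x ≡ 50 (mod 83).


GCD(34, 83) = 1, unique solution
a^(-1) mod 83 = 22
x = 22 * 50 mod 83 = 21

x ≡ 21 (mod 83)


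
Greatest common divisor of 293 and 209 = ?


293 = 1 * 209 + 84
209 = 2 * 84 + 41
84 = 2 * 41 + 2
41 = 20 * 2 + 1
2 = 2 * 1 + 0
GCD = 1


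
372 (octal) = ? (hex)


372 (base 8) = 250 (decimal)
250 (decimal) = FA (base 16)


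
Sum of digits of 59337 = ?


5 + 9 + 3 + 3 + 7 = 27


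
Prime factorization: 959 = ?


959 / 7 = 137
137 / 137 = 1
959 = 7 × 137


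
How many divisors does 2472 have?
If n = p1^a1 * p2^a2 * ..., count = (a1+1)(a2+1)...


2472 = 2^3 × 3^1 × 103^1
d(2472) = (3+1) × (1+1) × (1+1) = 16

16 divisors


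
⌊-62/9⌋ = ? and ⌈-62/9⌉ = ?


-62/9 = -6.8889
floor = -7
ceil = -6

floor = -7, ceil = -6


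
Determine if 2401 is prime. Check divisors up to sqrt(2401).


2401 / 7 = 343 (exact division)
2401 is NOT prime.

No, 2401 is not prime


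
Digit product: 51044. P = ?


5 × 1 × 0 × 4 × 4 = 0


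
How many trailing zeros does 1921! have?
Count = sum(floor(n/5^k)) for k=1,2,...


floor(1921/5) = 384
floor(1921/25) = 76
floor(1921/125) = 15
floor(1921/625) = 3
Total = 478

478 trailing zeros


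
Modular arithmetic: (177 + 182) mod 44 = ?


177 + 182 = 359
359 mod 44 = 7


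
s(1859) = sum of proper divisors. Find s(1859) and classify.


Proper divisors: 1, 11, 13, 143, 169
Sum = 1 + 11 + 13 + 143 + 169 = 337
337 < 1859 → deficient

s(1859) = 337 (deficient)


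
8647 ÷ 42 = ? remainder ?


8647 = 42 * 205 + 37
Check: 8610 + 37 = 8647

q = 205, r = 37


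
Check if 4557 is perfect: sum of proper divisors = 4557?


Proper divisors of 4557: 1, 3, 7, 21, 31, 49, 93, 147, 217, 651, 1519
Sum = 1 + 3 + 7 + 21 + 31 + 49 + 93 + 147 + 217 + 651 + 1519 = 2739

No, 4557 is not perfect (2739 ≠ 4557)


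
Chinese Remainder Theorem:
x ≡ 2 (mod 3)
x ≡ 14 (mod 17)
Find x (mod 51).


M = 3*17 = 51
M1 = M/3 = 17, M2 = M/17 = 3
M1^(-1) mod 3 = 2, M2^(-1) mod 17 = 6
x = 2*17*2 + 14*3*6 = 320
320 mod 51 = 14
Check: 14 mod 3 = 2 ✓, 14 mod 17 = 14 ✓

x ≡ 14 (mod 51)


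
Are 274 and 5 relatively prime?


Euclidean algorithm:
274 = 54 * 5 + 4
5 = 1 * 4 + 1
4 = 4 * 1 + 0
GCD(274, 5) = 1

Yes, coprime (GCD = 1)


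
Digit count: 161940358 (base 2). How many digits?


161940358 in base 2 = 1001101001110000001110000110
Number of digits = 28

28 digits (base 2)


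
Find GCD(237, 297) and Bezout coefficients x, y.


Tabular extended Euclidean (each row: r = 237*s + 297*t):
r=237, s=1, t=0
r=297, s=0, t=1
q=0: r=237, s=1, t=0   [237*(1) + 297*(0) = 237]
q=1: r=60, s=-1, t=1   [237*(-1) + 297*(1) = 60]
q=3: r=57, s=4, t=-3   [237*(4) + 297*(-3) = 57]
q=1: r=3, s=-5, t=4   [237*(-5) + 297*(4) = 3]
q=19: r=0, s=99, t=-79   [237*(99) + 297*(-79) = 0]
GCD = 3; from the row with r=3: x=-5, y=4
Check: 237*(-5) + 297*(4) = -1185 + 1188 = 3

GCD = 3, x = -5, y = 4


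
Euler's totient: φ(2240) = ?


2240 = 2^6 × 5 × 7
Prime factors: 2, 5, 7
φ(2240) = 2240 × (1-1/2) × (1-1/5) × (1-1/7)
= 2240 × 1/2 × 4/5 × 6/7 = 768

φ(2240) = 768


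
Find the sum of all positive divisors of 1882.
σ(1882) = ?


Divisors of 1882: 1, 2, 941, 1882
Sum = 1 + 2 + 941 + 1882 = 2826

σ(1882) = 2826


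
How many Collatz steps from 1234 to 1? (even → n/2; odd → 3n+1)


1234 → 617 → 1852 → 926 → 463 → 1390 → 695 → 2086 → 1043 → 3130 → 1565 → 4696 → 2348 → 1174 → 587 → 1762 → 881 → 2644 → 1322 → 661 → 1984 → 992 → 496 → 248 → 124 → 62 → 31 → 94 → 47 → 142 → 71 → 214 → 107 → 322 → 161 → 484 → 242 → 121 → 364 → 182 → 91 → 274 → 137 → 412 → 206 → 103 → 310 → 155 → 466 → 233 → 700 → 350 → 175 → 526 → 263 → 790 → 395 → 1186 → 593 → 1780 → 890 → 445 → 1336 → 668 → 334 → 167 → 502 → 251 → 754 → 377 → 1132 → 566 → 283 → 850 → 425 → 1276 → 638 → 319 → 958 → 479 → 1438 → 719 → 2158 → 1079 → 3238 → 1619 → 4858 → 2429 → 7288 → 3644 → 1822 → 911 → 2734 → 1367 → 4102 → 2051 → 6154 → 3077 → 9232 → 4616 → 2308 → 1154 → 577 → 1732 → 866 → 433 → 1300 → 650 → 325 → 976 → 488 → 244 → 122 → 61 → 184 → 92 → 46 → 23 → 70 → 35 → 106 → 53 → 160 → 80 → 40 → 20 → 10 → 5 → 16 → 8 → 4 → 2 → 1
Total steps = 132

132 steps


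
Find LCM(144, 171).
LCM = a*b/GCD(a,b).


GCD(144, 171) = 9
LCM = 144*171/9 = 24624/9 = 2736

LCM = 2736


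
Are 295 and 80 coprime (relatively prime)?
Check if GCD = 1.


Euclidean algorithm:
295 = 3 * 80 + 55
80 = 1 * 55 + 25
55 = 2 * 25 + 5
25 = 5 * 5 + 0
GCD(295, 80) = 5

No, not coprime (GCD = 5)


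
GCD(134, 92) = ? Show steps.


134 = 1 * 92 + 42
92 = 2 * 42 + 8
42 = 5 * 8 + 2
8 = 4 * 2 + 0
GCD = 2


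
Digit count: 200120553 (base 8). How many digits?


200120553 in base 8 = 1373314351
Number of digits = 10

10 digits (base 8)


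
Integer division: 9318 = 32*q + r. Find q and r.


9318 = 32 * 291 + 6
Check: 9312 + 6 = 9318

q = 291, r = 6


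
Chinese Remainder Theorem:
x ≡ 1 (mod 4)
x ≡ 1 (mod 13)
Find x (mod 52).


M = 4*13 = 52
M1 = M/4 = 13, M2 = M/13 = 4
M1^(-1) mod 4 = 1, M2^(-1) mod 13 = 10
x = 1*13*1 + 1*4*10 = 53
53 mod 52 = 1
Check: 1 mod 4 = 1 ✓, 1 mod 13 = 1 ✓

x ≡ 1 (mod 52)
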